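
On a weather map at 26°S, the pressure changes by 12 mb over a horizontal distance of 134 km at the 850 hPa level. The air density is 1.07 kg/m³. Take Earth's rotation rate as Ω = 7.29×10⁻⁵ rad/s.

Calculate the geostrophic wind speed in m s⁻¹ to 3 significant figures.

131 m s⁻¹

Coriolis parameter at 26°S:
f = 2Ω sin φ = 2 × 7.29×10⁻⁵ × sin 26° = 6.39×10⁻⁵ s⁻¹
Pressure gradient: |∂P/∂n| = 1200 Pa / 134000 m = 8.96×10⁻³ Pa/m
Geostrophic balance (pressure-gradient force = Coriolis force):
V_g = (1/(fρ)) |∂P/∂n| = 8.96×10⁻³ / (6.39×10⁻⁵ × 1.07) = 131 m/s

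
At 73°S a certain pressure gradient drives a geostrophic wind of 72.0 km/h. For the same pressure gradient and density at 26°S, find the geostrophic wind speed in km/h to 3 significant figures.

157 km/h

With the same pressure gradient and density, V_g ∝ 1/f ∝ 1/sin φ.
V₂ = V₁ · sin φ₁ / sin φ₂ = 72.0 × sin 73° / sin 26°
V₂ = 72.0 × 0.9563/0.4384 = 157 km/h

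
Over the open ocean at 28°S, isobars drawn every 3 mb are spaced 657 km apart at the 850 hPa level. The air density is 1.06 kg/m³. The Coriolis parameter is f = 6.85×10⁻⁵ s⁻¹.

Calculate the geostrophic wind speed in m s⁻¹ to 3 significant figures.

6.29 m s⁻¹

Pressure gradient: |∂P/∂n| = 300 Pa / 657000 m = 4.57×10⁻⁴ Pa/m
Geostrophic balance (pressure-gradient force = Coriolis force):
V_g = (1/(fρ)) |∂P/∂n| = 4.57×10⁻⁴ / (6.85×10⁻⁵ × 1.06) = 6.29 m/s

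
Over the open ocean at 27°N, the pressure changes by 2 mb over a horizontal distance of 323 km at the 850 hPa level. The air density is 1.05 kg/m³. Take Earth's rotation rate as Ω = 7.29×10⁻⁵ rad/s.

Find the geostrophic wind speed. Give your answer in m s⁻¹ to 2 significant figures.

8.9 m s⁻¹

Coriolis parameter at 27°N:
f = 2Ω sin φ = 2 × 7.29×10⁻⁵ × sin 27° = 6.62×10⁻⁵ s⁻¹
Pressure gradient: |∂P/∂n| = 200 Pa / 323000 m = 6.19×10⁻⁴ Pa/m
Geostrophic balance (pressure-gradient force = Coriolis force):
V_g = (1/(fρ)) |∂P/∂n| = 6.19×10⁻⁴ / (6.62×10⁻⁵ × 1.05) = 8.91 m/s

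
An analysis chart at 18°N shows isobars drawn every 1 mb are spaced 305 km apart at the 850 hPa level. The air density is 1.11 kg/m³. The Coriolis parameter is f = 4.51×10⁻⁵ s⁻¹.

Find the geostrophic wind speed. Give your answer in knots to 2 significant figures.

Pressure gradient: |∂P/∂n| = 100 Pa / 305000 m = 3.28×10⁻⁴ Pa/m
Geostrophic balance (pressure-gradient force = Coriolis force):
V_g = (1/(fρ)) |∂P/∂n| = 3.28×10⁻⁴ / (4.51×10⁻⁵ × 1.11) = 6.55 m/s
Converting: 6.55 m/s × 1.944 = 13 knots

13 knots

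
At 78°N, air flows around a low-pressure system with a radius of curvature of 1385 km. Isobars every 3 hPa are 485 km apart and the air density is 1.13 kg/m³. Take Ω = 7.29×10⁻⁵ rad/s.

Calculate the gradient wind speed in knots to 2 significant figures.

Coriolis parameter at 78°N:
f = 2Ω sin φ = 2 × 7.29×10⁻⁵ × sin 78° = 1.43×10⁻⁴ s⁻¹
Pressure gradient: |∂P/∂n| = 300 Pa / 485000 m = 6.19×10⁻⁴ Pa/m
Geostrophic speed: V_g = |∂P/∂n|/(fρ) = 6.19×10⁻⁴/(1.43×10⁻⁴ × 1.13) = 3.84 m/s
Around a low, centrifugal force acts outward with Coriolis, so pressure-gradient force balances both:
(1/ρ)|∂P/∂n| = fV + V²/R  →  V² + fR·V − fR·V_g = 0
With fR = 1.43×10⁻⁴ × 1385×10³ m = 198 m/s:
V = [−fR + √((fR)² + 4 fR V_g)]/2 = [−198 + √(198² + 4×198×3.84)]/2 = 3.77 m/s
Subgeostrophic (V < V_g = 3.84 m/s), as expected around a low.
Converting: 3.77 m/s × 1.944 = 7.3 knots

7.3 knots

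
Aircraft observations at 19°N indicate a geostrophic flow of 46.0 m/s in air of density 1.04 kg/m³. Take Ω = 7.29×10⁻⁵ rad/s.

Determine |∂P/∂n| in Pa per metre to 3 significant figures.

2.27×10⁻³ Pa/m

Coriolis parameter at 19°N:
f = 2Ω sin φ = 2 × 7.29×10⁻⁵ × sin 19° = 4.75×10⁻⁵ s⁻¹
Geostrophic balance rearranged: |∂P/∂n| = f ρ V_g
|∂P/∂n| = 4.75×10⁻⁵ × 1.04 × 46.0 = 2.27×10⁻³ Pa/m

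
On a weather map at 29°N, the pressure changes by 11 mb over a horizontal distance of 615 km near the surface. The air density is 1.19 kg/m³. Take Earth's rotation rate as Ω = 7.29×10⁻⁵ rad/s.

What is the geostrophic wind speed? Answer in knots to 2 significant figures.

Coriolis parameter at 29°N:
f = 2Ω sin φ = 2 × 7.29×10⁻⁵ × sin 29° = 7.07×10⁻⁵ s⁻¹
Pressure gradient: |∂P/∂n| = 1100 Pa / 615000 m = 1.79×10⁻³ Pa/m
Geostrophic balance (pressure-gradient force = Coriolis force):
V_g = (1/(fρ)) |∂P/∂n| = 1.79×10⁻³ / (7.07×10⁻⁵ × 1.19) = 21.3 m/s
Converting: 21.3 m/s × 1.944 = 41 knots

41 knots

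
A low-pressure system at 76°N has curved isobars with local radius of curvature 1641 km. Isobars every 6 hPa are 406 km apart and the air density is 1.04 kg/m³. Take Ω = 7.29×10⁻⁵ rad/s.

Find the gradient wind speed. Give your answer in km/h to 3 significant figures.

Coriolis parameter at 76°N:
f = 2Ω sin φ = 2 × 7.29×10⁻⁵ × sin 76° = 1.41×10⁻⁴ s⁻¹
Pressure gradient: |∂P/∂n| = 600 Pa / 406000 m = 1.48×10⁻³ Pa/m
Geostrophic speed: V_g = |∂P/∂n|/(fρ) = 1.48×10⁻³/(1.41×10⁻⁴ × 1.04) = 10.0 m/s
Around a low, centrifugal force acts outward with Coriolis, so pressure-gradient force balances both:
(1/ρ)|∂P/∂n| = fV + V²/R  →  V² + fR·V − fR·V_g = 0
With fR = 1.41×10⁻⁴ × 1641×10³ m = 232 m/s:
V = [−fR + √((fR)² + 4 fR V_g)]/2 = [−232 + √(232² + 4×232×10)]/2 = 9.64 m/s
Subgeostrophic (V < V_g = 10 m/s), as expected around a low.
Converting: 9.64 m/s × 3.6 = 34.7 km/h

34.7 km/h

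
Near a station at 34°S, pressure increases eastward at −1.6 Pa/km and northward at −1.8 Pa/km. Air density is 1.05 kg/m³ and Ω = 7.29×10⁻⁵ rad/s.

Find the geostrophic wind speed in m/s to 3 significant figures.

Coriolis parameter at 34°S:
f = 2Ω sin φ = 2 × 7.29×10⁻⁵ × sin 34° = 8.15×10⁻⁵ s⁻¹
In the Southern Hemisphere f is negative: f = −8.15×10⁻⁵ s⁻¹.
Component geostrophic relations (x east, y north):
u_g = −(1/(fρ)) ∂P/∂y,  v_g = (1/(fρ)) ∂P/∂x
u_g = −(−1.8×10⁻³)/(−8.15×10⁻⁵ × 1.05) = −21.0 m/s;  v_g = (−1.6×10⁻³)/(−8.15×10⁻⁵ × 1.05) = 18.7 m/s
|V_g| = √(u_g² + v_g²) = 28.1 m/s

28.1 m/s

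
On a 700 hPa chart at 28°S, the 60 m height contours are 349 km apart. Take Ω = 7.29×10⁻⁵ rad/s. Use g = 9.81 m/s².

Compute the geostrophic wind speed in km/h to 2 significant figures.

Coriolis parameter at 28°S:
f = 2Ω sin φ = 2 × 7.29×10⁻⁵ × sin 28° = 6.84×10⁻⁵ s⁻¹
Height gradient: |∂Z/∂n| = 60 m / 349000 m = 1.72×10⁻⁴
On a pressure surface, geostrophic balance gives V_g = (g/f)|∂Z/∂n|:
V_g = 9.81 × 1.72×10⁻⁴ / 6.84×10⁻⁵ = 24.6 m/s
Converting: 24.6 m/s × 3.6 = 89 km/h

89 km/h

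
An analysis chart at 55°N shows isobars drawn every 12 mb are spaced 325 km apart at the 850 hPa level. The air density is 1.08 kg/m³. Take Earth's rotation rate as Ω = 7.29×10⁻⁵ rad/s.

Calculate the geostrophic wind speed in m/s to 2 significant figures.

Coriolis parameter at 55°N:
f = 2Ω sin φ = 2 × 7.29×10⁻⁵ × sin 55° = 1.19×10⁻⁴ s⁻¹
Pressure gradient: |∂P/∂n| = 1200 Pa / 325000 m = 3.69×10⁻³ Pa/m
Geostrophic balance (pressure-gradient force = Coriolis force):
V_g = (1/(fρ)) |∂P/∂n| = 3.69×10⁻³ / (1.19×10⁻⁴ × 1.08) = 28.6 m/s

29 m/s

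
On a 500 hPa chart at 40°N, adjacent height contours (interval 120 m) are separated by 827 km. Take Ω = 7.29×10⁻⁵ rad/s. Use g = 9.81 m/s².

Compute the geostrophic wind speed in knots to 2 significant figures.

30 knots

Coriolis parameter at 40°N:
f = 2Ω sin φ = 2 × 7.29×10⁻⁵ × sin 40° = 9.37×10⁻⁵ s⁻¹
Height gradient: |∂Z/∂n| = 120 m / 827000 m = 1.45×10⁻⁴
On a pressure surface, geostrophic balance gives V_g = (g/f)|∂Z/∂n|:
V_g = 9.81 × 1.45×10⁻⁴ / 9.37×10⁻⁵ = 15.2 m/s
Converting: 15.2 m/s × 1.944 = 30 knots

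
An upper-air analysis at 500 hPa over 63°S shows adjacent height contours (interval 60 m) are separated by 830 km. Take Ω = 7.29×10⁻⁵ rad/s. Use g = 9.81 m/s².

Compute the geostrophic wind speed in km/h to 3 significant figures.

19.7 km/h

Coriolis parameter at 63°S:
f = 2Ω sin φ = 2 × 7.29×10⁻⁵ × sin 63° = 1.30×10⁻⁴ s⁻¹
Height gradient: |∂Z/∂n| = 60 m / 830000 m = 7.23×10⁻⁵
On a pressure surface, geostrophic balance gives V_g = (g/f)|∂Z/∂n|:
V_g = 9.81 × 7.23×10⁻⁵ / 1.30×10⁻⁴ = 5.46 m/s
Converting: 5.46 m/s × 3.6 = 19.7 km/h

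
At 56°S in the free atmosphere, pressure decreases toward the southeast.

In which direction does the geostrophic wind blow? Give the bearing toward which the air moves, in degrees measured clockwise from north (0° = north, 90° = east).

045°

The pressure-gradient force points toward the southeast (bearing 135°).
Geostrophic balance: in the Southern Hemisphere the Coriolis force deflects motion to the left, so the geostrophic wind blows 90° to the left of the pressure-gradient force (low pressure on the right).
Rotating 135° by 90° counterclockwise gives 045° — the wind blows toward the northeast.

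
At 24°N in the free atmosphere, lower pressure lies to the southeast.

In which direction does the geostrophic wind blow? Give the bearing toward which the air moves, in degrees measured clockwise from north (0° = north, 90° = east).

The pressure-gradient force points toward the southeast (bearing 135°).
Geostrophic balance: in the Northern Hemisphere the Coriolis force deflects motion to the right, so the geostrophic wind blows 90° to the right of the pressure-gradient force (low pressure on the left).
Rotating 135° by 90° clockwise gives 225° — the wind blows toward the southwest.

225°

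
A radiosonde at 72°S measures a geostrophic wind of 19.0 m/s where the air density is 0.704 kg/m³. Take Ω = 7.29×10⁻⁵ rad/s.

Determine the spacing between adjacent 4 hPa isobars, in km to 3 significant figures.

Coriolis parameter at 72°S:
f = 2Ω sin φ = 2 × 7.29×10⁻⁵ × sin 72° = 1.39×10⁻⁴ s⁻¹
Geostrophic balance rearranged: |∂P/∂n| = f ρ V_g
|∂P/∂n| = 1.39×10⁻⁴ × 0.704 × 19.0 = 1.85×10⁻³ Pa/m
Isobar spacing: Δn = ΔP/|∂P/∂n| = 400 Pa / 1.85×10⁻³ Pa/m = 215660 m ≈ 216 km

216 km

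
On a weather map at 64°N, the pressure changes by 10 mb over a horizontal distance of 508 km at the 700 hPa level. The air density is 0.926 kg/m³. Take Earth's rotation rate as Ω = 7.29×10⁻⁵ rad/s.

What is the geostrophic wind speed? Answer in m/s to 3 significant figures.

16.2 m/s

Coriolis parameter at 64°N:
f = 2Ω sin φ = 2 × 7.29×10⁻⁵ × sin 64° = 1.31×10⁻⁴ s⁻¹
Pressure gradient: |∂P/∂n| = 1000 Pa / 508000 m = 1.97×10⁻³ Pa/m
Geostrophic balance (pressure-gradient force = Coriolis force):
V_g = (1/(fρ)) |∂P/∂n| = 1.97×10⁻³ / (1.31×10⁻⁴ × 0.926) = 16.2 m/s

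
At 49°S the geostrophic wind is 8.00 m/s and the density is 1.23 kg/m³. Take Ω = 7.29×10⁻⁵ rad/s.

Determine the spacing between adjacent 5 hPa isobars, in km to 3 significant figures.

Coriolis parameter at 49°S:
f = 2Ω sin φ = 2 × 7.29×10⁻⁵ × sin 49° = 1.10×10⁻⁴ s⁻¹
Geostrophic balance rearranged: |∂P/∂n| = f ρ V_g
|∂P/∂n| = 1.10×10⁻⁴ × 1.23 × 8.00 = 1.08×10⁻³ Pa/m
Isobar spacing: Δn = ΔP/|∂P/∂n| = 500 Pa / 1.08×10⁻³ Pa/m = 461783 m ≈ 462 km

462 km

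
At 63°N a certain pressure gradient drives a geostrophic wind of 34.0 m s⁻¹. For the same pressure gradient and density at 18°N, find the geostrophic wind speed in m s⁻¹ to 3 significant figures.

With the same pressure gradient and density, V_g ∝ 1/f ∝ 1/sin φ.
V₂ = V₁ · sin φ₁ / sin φ₂ = 34.0 × sin 63° / sin 18°
V₂ = 34.0 × 0.8910/0.3090 = 98.0 m s⁻¹

98.0 m s⁻¹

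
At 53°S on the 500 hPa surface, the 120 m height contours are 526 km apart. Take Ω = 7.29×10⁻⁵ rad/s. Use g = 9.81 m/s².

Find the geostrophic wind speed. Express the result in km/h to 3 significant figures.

Coriolis parameter at 53°S:
f = 2Ω sin φ = 2 × 7.29×10⁻⁵ × sin 53° = 1.16×10⁻⁴ s⁻¹
Height gradient: |∂Z/∂n| = 120 m / 526000 m = 2.28×10⁻⁴
On a pressure surface, geostrophic balance gives V_g = (g/f)|∂Z/∂n|:
V_g = 9.81 × 2.28×10⁻⁴ / 1.16×10⁻⁴ = 19.2 m/s
Converting: 19.2 m/s × 3.6 = 69.2 km/h

69.2 km/h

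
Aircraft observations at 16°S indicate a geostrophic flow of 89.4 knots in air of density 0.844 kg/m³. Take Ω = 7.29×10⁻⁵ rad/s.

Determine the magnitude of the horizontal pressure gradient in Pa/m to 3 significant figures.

Coriolis parameter at 16°S:
f = 2Ω sin φ = 2 × 7.29×10⁻⁵ × sin 16° = 4.02×10⁻⁵ s⁻¹
Wind speed in SI: 89.4 knots = 46.0 m/s
Geostrophic balance rearranged: |∂P/∂n| = f ρ V_g
|∂P/∂n| = 4.02×10⁻⁵ × 0.844 × 46.0 = 1.56×10⁻³ Pa/m

1.56×10⁻³ Pa/m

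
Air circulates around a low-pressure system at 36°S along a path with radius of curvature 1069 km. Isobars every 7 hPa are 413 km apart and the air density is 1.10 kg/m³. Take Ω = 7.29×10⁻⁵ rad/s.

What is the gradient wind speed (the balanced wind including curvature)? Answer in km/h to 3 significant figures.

55.4 km/h

Coriolis parameter at 36°S:
f = 2Ω sin φ = 2 × 7.29×10⁻⁵ × sin 36° = 8.57×10⁻⁵ s⁻¹
Pressure gradient: |∂P/∂n| = 700 Pa / 413000 m = 1.69×10⁻³ Pa/m
Geostrophic speed: V_g = |∂P/∂n|/(fρ) = 1.69×10⁻³/(8.57×10⁻⁵ × 1.10) = 18.0 m/s
Around a low, centrifugal force acts outward with Coriolis, so pressure-gradient force balances both:
(1/ρ)|∂P/∂n| = fV + V²/R  →  V² + fR·V − fR·V_g = 0
With fR = 8.57×10⁻⁵ × 1069×10³ m = 91.6 m/s:
V = [−fR + √((fR)² + 4 fR V_g)]/2 = [−91.6 + √(91.6² + 4×91.6×18)]/2 = 15.4 m/s
Subgeostrophic (V < V_g = 18 m/s), as expected around a low.
Converting: 15.4 m/s × 3.6 = 55.4 km/h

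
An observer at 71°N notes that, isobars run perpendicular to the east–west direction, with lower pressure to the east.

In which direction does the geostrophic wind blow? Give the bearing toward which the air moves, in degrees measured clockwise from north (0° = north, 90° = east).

180°

The pressure-gradient force points toward the east (bearing 090°).
Geostrophic balance: in the Northern Hemisphere the Coriolis force deflects motion to the right, so the geostrophic wind blows 90° to the right of the pressure-gradient force (low pressure on the left).
Rotating 090° by 90° clockwise gives 180° — the wind blows toward the south.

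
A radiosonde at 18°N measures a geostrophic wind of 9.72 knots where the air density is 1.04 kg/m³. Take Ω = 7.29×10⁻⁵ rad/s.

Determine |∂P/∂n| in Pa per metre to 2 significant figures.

2.3×10⁻⁴ Pa/m

Coriolis parameter at 18°N:
f = 2Ω sin φ = 2 × 7.29×10⁻⁵ × sin 18° = 4.51×10⁻⁵ s⁻¹
Wind speed in SI: 9.72 knots = 5.00 m/s
Geostrophic balance rearranged: |∂P/∂n| = f ρ V_g
|∂P/∂n| = 4.51×10⁻⁵ × 1.04 × 5.00 = 2.34×10⁻⁴ Pa/m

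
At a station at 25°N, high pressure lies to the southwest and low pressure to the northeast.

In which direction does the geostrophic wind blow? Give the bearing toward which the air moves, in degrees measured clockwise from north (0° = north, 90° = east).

135°

The pressure-gradient force points toward the northeast (bearing 045°).
Geostrophic balance: in the Northern Hemisphere the Coriolis force deflects motion to the right, so the geostrophic wind blows 90° to the right of the pressure-gradient force (low pressure on the left).
Rotating 045° by 90° clockwise gives 135° — the wind blows toward the southeast.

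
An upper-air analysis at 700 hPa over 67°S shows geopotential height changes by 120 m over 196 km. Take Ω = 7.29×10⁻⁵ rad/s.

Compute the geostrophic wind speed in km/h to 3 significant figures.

Coriolis parameter at 67°S:
f = 2Ω sin φ = 2 × 7.29×10⁻⁵ × sin 67° = 1.34×10⁻⁴ s⁻¹
Height gradient: |∂Z/∂n| = 120 m / 196000 m = 6.12×10⁻⁴
On a pressure surface, geostrophic balance gives V_g = (g/f)|∂Z/∂n|:
V_g = 9.81 × 6.12×10⁻⁴ / 1.34×10⁻⁴ = 44.8 m/s
Converting: 44.8 m/s × 3.6 = 161 km/h

161 km/h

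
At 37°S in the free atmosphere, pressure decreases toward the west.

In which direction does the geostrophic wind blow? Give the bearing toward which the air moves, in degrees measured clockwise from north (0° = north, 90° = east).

The pressure-gradient force points toward the west (bearing 270°).
Geostrophic balance: in the Southern Hemisphere the Coriolis force deflects motion to the left, so the geostrophic wind blows 90° to the left of the pressure-gradient force (low pressure on the right).
Rotating 270° by 90° counterclockwise gives 180° — the wind blows toward the south.

180°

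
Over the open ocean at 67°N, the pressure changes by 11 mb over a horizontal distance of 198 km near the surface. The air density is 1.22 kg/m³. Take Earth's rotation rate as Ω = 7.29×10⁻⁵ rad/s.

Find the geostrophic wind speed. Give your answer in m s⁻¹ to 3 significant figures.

33.9 m s⁻¹

Coriolis parameter at 67°N:
f = 2Ω sin φ = 2 × 7.29×10⁻⁵ × sin 67° = 1.34×10⁻⁴ s⁻¹
Pressure gradient: |∂P/∂n| = 1100 Pa / 198000 m = 5.56×10⁻³ Pa/m
Geostrophic balance (pressure-gradient force = Coriolis force):
V_g = (1/(fρ)) |∂P/∂n| = 5.56×10⁻³ / (1.34×10⁻⁴ × 1.22) = 33.9 m/s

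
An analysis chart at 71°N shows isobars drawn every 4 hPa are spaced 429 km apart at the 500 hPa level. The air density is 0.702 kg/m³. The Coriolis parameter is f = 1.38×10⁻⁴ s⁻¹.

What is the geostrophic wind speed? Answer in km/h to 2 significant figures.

35 km/h

Pressure gradient: |∂P/∂n| = 400 Pa / 429000 m = 9.32×10⁻⁴ Pa/m
Geostrophic balance (pressure-gradient force = Coriolis force):
V_g = (1/(fρ)) |∂P/∂n| = 9.32×10⁻⁴ / (1.38×10⁻⁴ × 0.702) = 9.62 m/s
Converting: 9.62 m/s × 3.6 = 35 km/h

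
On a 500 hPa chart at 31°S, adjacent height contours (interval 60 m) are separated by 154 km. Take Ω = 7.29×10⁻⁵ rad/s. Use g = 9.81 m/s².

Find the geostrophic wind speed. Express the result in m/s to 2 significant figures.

51 m/s

Coriolis parameter at 31°S:
f = 2Ω sin φ = 2 × 7.29×10⁻⁵ × sin 31° = 7.51×10⁻⁵ s⁻¹
Height gradient: |∂Z/∂n| = 60 m / 154000 m = 3.90×10⁻⁴
On a pressure surface, geostrophic balance gives V_g = (g/f)|∂Z/∂n|:
V_g = 9.81 × 3.90×10⁻⁴ / 7.51×10⁻⁵ = 50.9 m/s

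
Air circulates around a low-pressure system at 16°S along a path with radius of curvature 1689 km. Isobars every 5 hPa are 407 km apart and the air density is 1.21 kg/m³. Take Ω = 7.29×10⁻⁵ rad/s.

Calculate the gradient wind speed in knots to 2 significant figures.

Coriolis parameter at 16°S:
f = 2Ω sin φ = 2 × 7.29×10⁻⁵ × sin 16° = 4.02×10⁻⁵ s⁻¹
Pressure gradient: |∂P/∂n| = 500 Pa / 407000 m = 1.23×10⁻³ Pa/m
Geostrophic speed: V_g = |∂P/∂n|/(fρ) = 1.23×10⁻³/(4.02×10⁻⁵ × 1.21) = 25.3 m/s
Around a low, centrifugal force acts outward with Coriolis, so pressure-gradient force balances both:
(1/ρ)|∂P/∂n| = fV + V²/R  →  V² + fR·V − fR·V_g = 0
With fR = 4.02×10⁻⁵ × 1689×10³ m = 67.9 m/s:
V = [−fR + √((fR)² + 4 fR V_g)]/2 = [−67.9 + √(67.9² + 4×67.9×25.3)]/2 = 19.6 m/s
Subgeostrophic (V < V_g = 25.3 m/s), as expected around a low.
Converting: 19.6 m/s × 1.944 = 38 knots

38 knots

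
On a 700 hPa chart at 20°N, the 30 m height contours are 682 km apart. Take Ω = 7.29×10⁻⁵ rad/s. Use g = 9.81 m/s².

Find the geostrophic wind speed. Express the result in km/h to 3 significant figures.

31.2 km/h

Coriolis parameter at 20°N:
f = 2Ω sin φ = 2 × 7.29×10⁻⁵ × sin 20° = 4.99×10⁻⁵ s⁻¹
Height gradient: |∂Z/∂n| = 30 m / 682000 m = 4.40×10⁻⁵
On a pressure surface, geostrophic balance gives V_g = (g/f)|∂Z/∂n|:
V_g = 9.81 × 4.40×10⁻⁵ / 4.99×10⁻⁵ = 8.65 m/s
Converting: 8.65 m/s × 3.6 = 31.2 km/h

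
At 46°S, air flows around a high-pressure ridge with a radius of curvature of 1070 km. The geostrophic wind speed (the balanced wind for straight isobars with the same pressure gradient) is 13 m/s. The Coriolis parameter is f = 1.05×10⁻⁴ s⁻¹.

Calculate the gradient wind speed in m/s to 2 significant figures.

15 m/s

Around a high, pressure-gradient force acts outward with centrifugal, so Coriolis balances both:
fV = (1/ρ)|∂P/∂n| + V²/R  →  V² − fR·V + fR·V_g = 0
With fR = 1.05×10⁻⁴ × 1070×10³ m = 112 m/s:
V = [fR − √((fR)² − 4 fR V_g)]/2 = [112 − √(112² − 4×112×13)]/2 = 15 m/s
Supergeostrophic (V > V_g = 13 m/s), as expected around a high.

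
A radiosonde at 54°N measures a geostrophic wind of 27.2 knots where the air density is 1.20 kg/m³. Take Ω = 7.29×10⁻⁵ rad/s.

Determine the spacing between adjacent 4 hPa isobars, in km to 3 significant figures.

Coriolis parameter at 54°N:
f = 2Ω sin φ = 2 × 7.29×10⁻⁵ × sin 54° = 1.18×10⁻⁴ s⁻¹
Wind speed in SI: 27.2 knots = 14.0 m/s
Geostrophic balance rearranged: |∂P/∂n| = f ρ V_g
|∂P/∂n| = 1.18×10⁻⁴ × 1.20 × 14.0 = 1.98×10⁻³ Pa/m
Isobar spacing: Δn = ΔP/|∂P/∂n| = 400 Pa / 1.98×10⁻³ Pa/m = 201956 m ≈ 202 km

202 km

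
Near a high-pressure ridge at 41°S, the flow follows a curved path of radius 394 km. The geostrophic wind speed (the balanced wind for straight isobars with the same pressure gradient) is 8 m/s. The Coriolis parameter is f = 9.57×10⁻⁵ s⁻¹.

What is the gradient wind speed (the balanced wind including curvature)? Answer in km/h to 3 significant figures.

41.5 km/h

Around a high, pressure-gradient force acts outward with centrifugal, so Coriolis balances both:
fV = (1/ρ)|∂P/∂n| + V²/R  →  V² − fR·V + fR·V_g = 0
With fR = 9.57×10⁻⁵ × 394×10³ m = 37.7 m/s:
V = [fR − √((fR)² − 4 fR V_g)]/2 = [37.7 − √(37.7² − 4×37.7×8)]/2 = 11.5 m/s
Supergeostrophic (V > V_g = 8 m/s), as expected around a high.
Converting: 11.5 m/s × 3.6 = 41.5 km/h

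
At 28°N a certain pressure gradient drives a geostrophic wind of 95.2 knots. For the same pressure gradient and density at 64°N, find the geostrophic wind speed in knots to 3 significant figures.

With the same pressure gradient and density, V_g ∝ 1/f ∝ 1/sin φ.
V₂ = V₁ · sin φ₁ / sin φ₂ = 95.2 × sin 28° / sin 64°
V₂ = 95.2 × 0.4695/0.8988 = 49.7 knots

49.7 knots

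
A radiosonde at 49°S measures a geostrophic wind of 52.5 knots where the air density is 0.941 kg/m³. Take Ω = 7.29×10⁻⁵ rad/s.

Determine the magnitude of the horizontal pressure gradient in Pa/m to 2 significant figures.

2.8×10⁻³ Pa/m

Coriolis parameter at 49°S:
f = 2Ω sin φ = 2 × 7.29×10⁻⁵ × sin 49° = 1.10×10⁻⁴ s⁻¹
Wind speed in SI: 52.5 knots = 27.0 m/s
Geostrophic balance rearranged: |∂P/∂n| = f ρ V_g
|∂P/∂n| = 1.10×10⁻⁴ × 0.941 × 27.0 = 2.80×10⁻³ Pa/m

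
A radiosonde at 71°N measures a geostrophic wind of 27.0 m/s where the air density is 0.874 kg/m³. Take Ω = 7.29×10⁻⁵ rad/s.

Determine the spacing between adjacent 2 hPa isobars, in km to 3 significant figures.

61.5 km

Coriolis parameter at 71°N:
f = 2Ω sin φ = 2 × 7.29×10⁻⁵ × sin 71° = 1.38×10⁻⁴ s⁻¹
Geostrophic balance rearranged: |∂P/∂n| = f ρ V_g
|∂P/∂n| = 1.38×10⁻⁴ × 0.874 × 27.0 = 3.25×10⁻³ Pa/m
Isobar spacing: Δn = ΔP/|∂P/∂n| = 200 Pa / 3.25×10⁻³ Pa/m = 61479 m ≈ 61.5 km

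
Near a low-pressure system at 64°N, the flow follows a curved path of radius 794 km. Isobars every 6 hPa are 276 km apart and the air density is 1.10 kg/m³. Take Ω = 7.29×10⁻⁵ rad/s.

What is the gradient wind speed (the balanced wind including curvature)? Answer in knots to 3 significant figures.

Coriolis parameter at 64°N:
f = 2Ω sin φ = 2 × 7.29×10⁻⁵ × sin 64° = 1.31×10⁻⁴ s⁻¹
Pressure gradient: |∂P/∂n| = 600 Pa / 276000 m = 2.17×10⁻³ Pa/m
Geostrophic speed: V_g = |∂P/∂n|/(fρ) = 2.17×10⁻³/(1.31×10⁻⁴ × 1.10) = 15.1 m/s
Around a low, centrifugal force acts outward with Coriolis, so pressure-gradient force balances both:
(1/ρ)|∂P/∂n| = fV + V²/R  →  V² + fR·V − fR·V_g = 0
With fR = 1.31×10⁻⁴ × 794×10³ m = 104 m/s:
V = [−fR + √((fR)² + 4 fR V_g)]/2 = [−104 + √(104² + 4×104×15.1)]/2 = 13.4 m/s
Subgeostrophic (V < V_g = 15.1 m/s), as expected around a low.
Converting: 13.4 m/s × 1.944 = 26.0 knots

26.0 knots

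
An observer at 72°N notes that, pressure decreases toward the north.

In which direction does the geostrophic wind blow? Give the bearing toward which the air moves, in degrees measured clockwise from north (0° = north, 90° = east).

090°

The pressure-gradient force points toward the north (bearing 000°).
Geostrophic balance: in the Northern Hemisphere the Coriolis force deflects motion to the right, so the geostrophic wind blows 90° to the right of the pressure-gradient force (low pressure on the left).
Rotating 000° by 90° clockwise gives 090° — the wind blows toward the east.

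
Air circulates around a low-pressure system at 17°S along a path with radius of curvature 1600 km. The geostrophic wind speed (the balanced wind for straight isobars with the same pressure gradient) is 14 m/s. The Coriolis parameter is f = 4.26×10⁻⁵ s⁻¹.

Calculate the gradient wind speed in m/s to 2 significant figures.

Around a low, centrifugal force acts outward with Coriolis, so pressure-gradient force balances both:
(1/ρ)|∂P/∂n| = fV + V²/R  →  V² + fR·V − fR·V_g = 0
With fR = 4.26×10⁻⁵ × 1600×10³ m = 68.2 m/s:
V = [−fR + √((fR)² + 4 fR V_g)]/2 = [−68.2 + √(68.2² + 4×68.2×14)]/2 = 11.9 m/s
Subgeostrophic (V < V_g = 14 m/s), as expected around a low.

12 m/s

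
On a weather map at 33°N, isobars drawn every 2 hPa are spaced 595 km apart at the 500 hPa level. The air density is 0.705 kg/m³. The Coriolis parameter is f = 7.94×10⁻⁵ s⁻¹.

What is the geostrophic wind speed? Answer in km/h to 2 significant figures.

22 km/h

Pressure gradient: |∂P/∂n| = 200 Pa / 595000 m = 3.36×10⁻⁴ Pa/m
Geostrophic balance (pressure-gradient force = Coriolis force):
V_g = (1/(fρ)) |∂P/∂n| = 3.36×10⁻⁴ / (7.94×10⁻⁵ × 0.705) = 6.00 m/s
Converting: 6.00 m/s × 3.6 = 22 km/h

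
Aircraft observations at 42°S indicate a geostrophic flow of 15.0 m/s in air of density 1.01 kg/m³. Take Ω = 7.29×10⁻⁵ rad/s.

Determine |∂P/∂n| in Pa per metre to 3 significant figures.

Coriolis parameter at 42°S:
f = 2Ω sin φ = 2 × 7.29×10⁻⁵ × sin 42° = 9.76×10⁻⁵ s⁻¹
Geostrophic balance rearranged: |∂P/∂n| = f ρ V_g
|∂P/∂n| = 9.76×10⁻⁵ × 1.01 × 15.0 = 1.48×10⁻³ Pa/m

1.48×10⁻³ Pa/m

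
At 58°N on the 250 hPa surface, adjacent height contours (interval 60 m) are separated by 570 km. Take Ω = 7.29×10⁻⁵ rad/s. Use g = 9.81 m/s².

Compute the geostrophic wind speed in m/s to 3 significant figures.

Coriolis parameter at 58°N:
f = 2Ω sin φ = 2 × 7.29×10⁻⁵ × sin 58° = 1.24×10⁻⁴ s⁻¹
Height gradient: |∂Z/∂n| = 60 m / 570000 m = 1.05×10⁻⁴
On a pressure surface, geostrophic balance gives V_g = (g/f)|∂Z/∂n|:
V_g = 9.81 × 1.05×10⁻⁴ / 1.24×10⁻⁴ = 8.35 m/s

8.35 m/s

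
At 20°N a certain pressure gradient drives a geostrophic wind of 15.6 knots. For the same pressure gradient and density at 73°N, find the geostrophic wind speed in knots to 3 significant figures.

5.58 knots

With the same pressure gradient and density, V_g ∝ 1/f ∝ 1/sin φ.
V₂ = V₁ · sin φ₁ / sin φ₂ = 15.6 × sin 20° / sin 73°
V₂ = 15.6 × 0.3420/0.9563 = 5.58 knots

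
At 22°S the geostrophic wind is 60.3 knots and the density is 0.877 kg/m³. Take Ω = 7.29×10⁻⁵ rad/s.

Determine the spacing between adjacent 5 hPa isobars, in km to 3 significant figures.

336 km

Coriolis parameter at 22°S:
f = 2Ω sin φ = 2 × 7.29×10⁻⁵ × sin 22° = 5.46×10⁻⁵ s⁻¹
Wind speed in SI: 60.3 knots = 31.0 m/s
Geostrophic balance rearranged: |∂P/∂n| = f ρ V_g
|∂P/∂n| = 5.46×10⁻⁵ × 0.877 × 31.0 = 1.49×10⁻³ Pa/m
Isobar spacing: Δn = ΔP/|∂P/∂n| = 500 Pa / 1.49×10⁻³ Pa/m = 336498 m ≈ 336 km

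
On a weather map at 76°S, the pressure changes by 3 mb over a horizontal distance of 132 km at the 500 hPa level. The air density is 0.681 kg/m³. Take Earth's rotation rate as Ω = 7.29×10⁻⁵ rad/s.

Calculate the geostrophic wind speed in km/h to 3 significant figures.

84.9 km/h

Coriolis parameter at 76°S:
f = 2Ω sin φ = 2 × 7.29×10⁻⁵ × sin 76° = 1.41×10⁻⁴ s⁻¹
Pressure gradient: |∂P/∂n| = 300 Pa / 132000 m = 2.27×10⁻³ Pa/m
Geostrophic balance (pressure-gradient force = Coriolis force):
V_g = (1/(fρ)) |∂P/∂n| = 2.27×10⁻³ / (1.41×10⁻⁴ × 0.681) = 23.6 m/s
Converting: 23.6 m/s × 3.6 = 84.9 km/h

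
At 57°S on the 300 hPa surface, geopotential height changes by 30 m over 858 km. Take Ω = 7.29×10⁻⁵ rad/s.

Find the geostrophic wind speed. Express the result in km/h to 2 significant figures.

10 km/h

Coriolis parameter at 57°S:
f = 2Ω sin φ = 2 × 7.29×10⁻⁵ × sin 57° = 1.22×10⁻⁴ s⁻¹
Height gradient: |∂Z/∂n| = 30 m / 858000 m = 3.50×10⁻⁵
On a pressure surface, geostrophic balance gives V_g = (g/f)|∂Z/∂n|:
V_g = 9.81 × 3.50×10⁻⁵ / 1.22×10⁻⁴ = 2.81 m/s
Converting: 2.81 m/s × 3.6 = 10 km/h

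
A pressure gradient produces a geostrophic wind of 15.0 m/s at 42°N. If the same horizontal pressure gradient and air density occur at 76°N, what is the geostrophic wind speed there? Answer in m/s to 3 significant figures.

With the same pressure gradient and density, V_g ∝ 1/f ∝ 1/sin φ.
V₂ = V₁ · sin φ₁ / sin φ₂ = 15.0 × sin 42° / sin 76°
V₂ = 15.0 × 0.6691/0.9703 = 10.3 m/s

10.3 m/s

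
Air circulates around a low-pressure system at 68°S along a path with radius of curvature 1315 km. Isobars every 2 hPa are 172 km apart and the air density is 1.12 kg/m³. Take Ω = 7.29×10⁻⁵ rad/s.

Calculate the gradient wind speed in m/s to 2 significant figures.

7.4 m/s

Coriolis parameter at 68°S:
f = 2Ω sin φ = 2 × 7.29×10⁻⁵ × sin 68° = 1.35×10⁻⁴ s⁻¹
Pressure gradient: |∂P/∂n| = 200 Pa / 172000 m = 1.16×10⁻³ Pa/m
Geostrophic speed: V_g = |∂P/∂n|/(fρ) = 1.16×10⁻³/(1.35×10⁻⁴ × 1.12) = 7.68 m/s
Around a low, centrifugal force acts outward with Coriolis, so pressure-gradient force balances both:
(1/ρ)|∂P/∂n| = fV + V²/R  →  V² + fR·V − fR·V_g = 0
With fR = 1.35×10⁻⁴ × 1315×10³ m = 178 m/s:
V = [−fR + √((fR)² + 4 fR V_g)]/2 = [−178 + √(178² + 4×178×7.68)]/2 = 7.37 m/s
Subgeostrophic (V < V_g = 7.68 m/s), as expected around a low.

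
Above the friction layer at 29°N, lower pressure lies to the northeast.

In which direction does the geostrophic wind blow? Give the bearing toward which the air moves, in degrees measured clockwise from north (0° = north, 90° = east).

135°

The pressure-gradient force points toward the northeast (bearing 045°).
Geostrophic balance: in the Northern Hemisphere the Coriolis force deflects motion to the right, so the geostrophic wind blows 90° to the right of the pressure-gradient force (low pressure on the left).
Rotating 045° by 90° clockwise gives 135° — the wind blows toward the southeast.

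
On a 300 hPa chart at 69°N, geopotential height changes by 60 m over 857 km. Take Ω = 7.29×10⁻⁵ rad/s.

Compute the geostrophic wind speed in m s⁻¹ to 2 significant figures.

5.0 m s⁻¹

Coriolis parameter at 69°N:
f = 2Ω sin φ = 2 × 7.29×10⁻⁵ × sin 69° = 1.36×10⁻⁴ s⁻¹
Height gradient: |∂Z/∂n| = 60 m / 857000 m = 7.00×10⁻⁵
On a pressure surface, geostrophic balance gives V_g = (g/f)|∂Z/∂n|:
V_g = 9.81 × 7.00×10⁻⁵ / 1.36×10⁻⁴ = 5.05 m/s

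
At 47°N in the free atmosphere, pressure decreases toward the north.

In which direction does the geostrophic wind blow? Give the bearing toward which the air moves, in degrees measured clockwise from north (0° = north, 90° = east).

090°

The pressure-gradient force points toward the north (bearing 000°).
Geostrophic balance: in the Northern Hemisphere the Coriolis force deflects motion to the right, so the geostrophic wind blows 90° to the right of the pressure-gradient force (low pressure on the left).
Rotating 000° by 90° clockwise gives 090° — the wind blows toward the east.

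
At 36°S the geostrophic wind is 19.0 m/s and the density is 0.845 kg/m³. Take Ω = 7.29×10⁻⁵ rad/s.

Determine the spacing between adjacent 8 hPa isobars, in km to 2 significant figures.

Coriolis parameter at 36°S:
f = 2Ω sin φ = 2 × 7.29×10⁻⁵ × sin 36° = 8.57×10⁻⁵ s⁻¹
Geostrophic balance rearranged: |∂P/∂n| = f ρ V_g
|∂P/∂n| = 8.57×10⁻⁵ × 0.845 × 19.0 = 1.38×10⁻³ Pa/m
Isobar spacing: Δn = ΔP/|∂P/∂n| = 800 Pa / 1.38×10⁻³ Pa/m = 581438 m ≈ 580 km

580 km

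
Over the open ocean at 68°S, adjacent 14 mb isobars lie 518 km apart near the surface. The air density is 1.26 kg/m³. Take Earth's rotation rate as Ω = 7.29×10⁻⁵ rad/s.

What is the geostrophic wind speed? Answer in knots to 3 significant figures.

30.8 knots

Coriolis parameter at 68°S:
f = 2Ω sin φ = 2 × 7.29×10⁻⁵ × sin 68° = 1.35×10⁻⁴ s⁻¹
Pressure gradient: |∂P/∂n| = 1400 Pa / 518000 m = 2.70×10⁻³ Pa/m
Geostrophic balance (pressure-gradient force = Coriolis force):
V_g = (1/(fρ)) |∂P/∂n| = 2.70×10⁻³ / (1.35×10⁻⁴ × 1.26) = 15.9 m/s
Converting: 15.9 m/s × 1.944 = 30.8 knots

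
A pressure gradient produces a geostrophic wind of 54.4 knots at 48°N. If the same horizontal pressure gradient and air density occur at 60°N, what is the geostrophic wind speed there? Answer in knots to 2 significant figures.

47 knots

With the same pressure gradient and density, V_g ∝ 1/f ∝ 1/sin φ.
V₂ = V₁ · sin φ₁ / sin φ₂ = 54.4 × sin 48° / sin 60°
V₂ = 54.4 × 0.7431/0.8660 = 47 knots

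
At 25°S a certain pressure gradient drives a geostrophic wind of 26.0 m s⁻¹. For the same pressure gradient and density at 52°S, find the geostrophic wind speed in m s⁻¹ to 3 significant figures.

With the same pressure gradient and density, V_g ∝ 1/f ∝ 1/sin φ.
V₂ = V₁ · sin φ₁ / sin φ₂ = 26.0 × sin 25° / sin 52°
V₂ = 26.0 × 0.4226/0.7880 = 13.9 m s⁻¹

13.9 m s⁻¹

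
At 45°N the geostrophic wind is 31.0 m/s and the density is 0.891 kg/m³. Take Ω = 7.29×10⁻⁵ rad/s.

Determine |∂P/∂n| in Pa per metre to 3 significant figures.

Coriolis parameter at 45°N:
f = 2Ω sin φ = 2 × 7.29×10⁻⁵ × sin 45° = 1.03×10⁻⁴ s⁻¹
Geostrophic balance rearranged: |∂P/∂n| = f ρ V_g
|∂P/∂n| = 1.03×10⁻⁴ × 0.891 × 31.0 = 2.85×10⁻³ Pa/m

2.85×10⁻³ Pa/m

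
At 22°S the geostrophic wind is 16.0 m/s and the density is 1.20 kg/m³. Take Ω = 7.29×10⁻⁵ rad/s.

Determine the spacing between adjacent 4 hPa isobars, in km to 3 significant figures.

381 km

Coriolis parameter at 22°S:
f = 2Ω sin φ = 2 × 7.29×10⁻⁵ × sin 22° = 5.46×10⁻⁵ s⁻¹
Geostrophic balance rearranged: |∂P/∂n| = f ρ V_g
|∂P/∂n| = 5.46×10⁻⁵ × 1.20 × 16.0 = 1.05×10⁻³ Pa/m
Isobar spacing: Δn = ΔP/|∂P/∂n| = 400 Pa / 1.05×10⁻³ Pa/m = 381440 m ≈ 381 km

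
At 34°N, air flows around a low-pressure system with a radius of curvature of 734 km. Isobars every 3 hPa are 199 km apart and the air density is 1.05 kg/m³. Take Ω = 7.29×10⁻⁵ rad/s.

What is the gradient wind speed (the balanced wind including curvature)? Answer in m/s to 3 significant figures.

14.2 m/s

Coriolis parameter at 34°N:
f = 2Ω sin φ = 2 × 7.29×10⁻⁵ × sin 34° = 8.15×10⁻⁵ s⁻¹
Pressure gradient: |∂P/∂n| = 300 Pa / 199000 m = 1.51×10⁻³ Pa/m
Geostrophic speed: V_g = |∂P/∂n|/(fρ) = 1.51×10⁻³/(8.15×10⁻⁵ × 1.05) = 17.6 m/s
Around a low, centrifugal force acts outward with Coriolis, so pressure-gradient force balances both:
(1/ρ)|∂P/∂n| = fV + V²/R  →  V² + fR·V − fR·V_g = 0
With fR = 8.15×10⁻⁵ × 734×10³ m = 59.8 m/s:
V = [−fR + √((fR)² + 4 fR V_g)]/2 = [−59.8 + √(59.8² + 4×59.8×17.6)]/2 = 14.2 m/s
Subgeostrophic (V < V_g = 17.6 m/s), as expected around a low.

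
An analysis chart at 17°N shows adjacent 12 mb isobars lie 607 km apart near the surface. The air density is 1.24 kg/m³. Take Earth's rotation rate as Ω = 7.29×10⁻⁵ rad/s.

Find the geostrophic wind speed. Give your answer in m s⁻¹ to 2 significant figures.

37 m s⁻¹

Coriolis parameter at 17°N:
f = 2Ω sin φ = 2 × 7.29×10⁻⁵ × sin 17° = 4.26×10⁻⁵ s⁻¹
Pressure gradient: |∂P/∂n| = 1200 Pa / 607000 m = 1.98×10⁻³ Pa/m
Geostrophic balance (pressure-gradient force = Coriolis force):
V_g = (1/(fρ)) |∂P/∂n| = 1.98×10⁻³ / (4.26×10⁻⁵ × 1.24) = 37.4 m/s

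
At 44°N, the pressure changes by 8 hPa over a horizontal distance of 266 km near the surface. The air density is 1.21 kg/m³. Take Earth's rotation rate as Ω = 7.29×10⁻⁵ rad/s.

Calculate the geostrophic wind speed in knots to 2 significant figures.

48 knots

Coriolis parameter at 44°N:
f = 2Ω sin φ = 2 × 7.29×10⁻⁵ × sin 44° = 1.01×10⁻⁴ s⁻¹
Pressure gradient: |∂P/∂n| = 800 Pa / 266000 m = 3.01×10⁻³ Pa/m
Geostrophic balance (pressure-gradient force = Coriolis force):
V_g = (1/(fρ)) |∂P/∂n| = 3.01×10⁻³ / (1.01×10⁻⁴ × 1.21) = 24.5 m/s
Converting: 24.5 m/s × 1.944 = 48 knots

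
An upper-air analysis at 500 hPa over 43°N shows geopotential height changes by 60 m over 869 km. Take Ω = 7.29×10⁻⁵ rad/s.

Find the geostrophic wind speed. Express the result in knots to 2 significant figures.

13 knots

Coriolis parameter at 43°N:
f = 2Ω sin φ = 2 × 7.29×10⁻⁵ × sin 43° = 9.94×10⁻⁵ s⁻¹
Height gradient: |∂Z/∂n| = 60 m / 869000 m = 6.90×10⁻⁵
On a pressure surface, geostrophic balance gives V_g = (g/f)|∂Z/∂n|:
V_g = 9.81 × 6.90×10⁻⁵ / 9.94×10⁻⁵ = 6.81 m/s
Converting: 6.81 m/s × 1.944 = 13 knots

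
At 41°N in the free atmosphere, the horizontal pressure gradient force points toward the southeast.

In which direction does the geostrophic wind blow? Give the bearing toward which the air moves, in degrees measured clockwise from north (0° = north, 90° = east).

The pressure-gradient force points toward the southeast (bearing 135°).
Geostrophic balance: in the Northern Hemisphere the Coriolis force deflects motion to the right, so the geostrophic wind blows 90° to the right of the pressure-gradient force (low pressure on the left).
Rotating 135° by 90° clockwise gives 225° — the wind blows toward the southwest.

225°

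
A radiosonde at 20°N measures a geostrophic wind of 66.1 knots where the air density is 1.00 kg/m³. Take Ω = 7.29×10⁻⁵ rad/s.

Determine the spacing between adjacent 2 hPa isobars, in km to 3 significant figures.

Coriolis parameter at 20°N:
f = 2Ω sin φ = 2 × 7.29×10⁻⁵ × sin 20° = 4.99×10⁻⁵ s⁻¹
Wind speed in SI: 66.1 knots = 34.0 m/s
Geostrophic balance rearranged: |∂P/∂n| = f ρ V_g
|∂P/∂n| = 4.99×10⁻⁵ × 1.00 × 34.0 = 1.70×10⁻³ Pa/m
Isobar spacing: Δn = ΔP/|∂P/∂n| = 200 Pa / 1.70×10⁻³ Pa/m = 117945 m ≈ 118 km

118 km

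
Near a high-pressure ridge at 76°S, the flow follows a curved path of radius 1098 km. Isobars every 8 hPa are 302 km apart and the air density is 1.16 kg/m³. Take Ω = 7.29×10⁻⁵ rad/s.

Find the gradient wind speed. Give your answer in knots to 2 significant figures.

Coriolis parameter at 76°S:
f = 2Ω sin φ = 2 × 7.29×10⁻⁵ × sin 76° = 1.41×10⁻⁴ s⁻¹
Pressure gradient: |∂P/∂n| = 800 Pa / 302000 m = 2.65×10⁻³ Pa/m
Geostrophic speed: V_g = |∂P/∂n|/(fρ) = 2.65×10⁻³/(1.41×10⁻⁴ × 1.16) = 16.1 m/s
Around a high, pressure-gradient force acts outward with centrifugal, so Coriolis balances both:
fV = (1/ρ)|∂P/∂n| + V²/R  →  V² − fR·V + fR·V_g = 0
With fR = 1.41×10⁻⁴ × 1098×10³ m = 155 m/s:
V = [fR − √((fR)² − 4 fR V_g)]/2 = [155 − √(155² − 4×155×16.1)]/2 = 18.3 m/s
Supergeostrophic (V > V_g = 16.1 m/s), as expected around a high.
Converting: 18.3 m/s × 1.944 = 36 knots

36 knots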